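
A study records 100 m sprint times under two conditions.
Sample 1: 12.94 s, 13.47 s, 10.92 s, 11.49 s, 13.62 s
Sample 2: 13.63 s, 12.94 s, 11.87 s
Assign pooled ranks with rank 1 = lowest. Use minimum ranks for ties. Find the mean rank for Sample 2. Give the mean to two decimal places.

5.00

Sorted (ascending): 10.92, 11.49, 11.87, 12.94, 12.94, 13.47, 13.62, 13.63
The 2 values of 12.94 occupy positions 4–5 → each gets rank 4.
Sample 2 values → pooled ranks: 13.63→8, 12.94→4, 11.87→3
Mean rank = (8 + 4 + 3) / 3 = 5.00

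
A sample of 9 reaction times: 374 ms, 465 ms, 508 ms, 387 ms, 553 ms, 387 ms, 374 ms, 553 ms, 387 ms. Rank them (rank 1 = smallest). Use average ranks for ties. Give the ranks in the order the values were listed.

Sorted (ascending): 374, 374, 387, 387, 387, 465, 508, 553, 553
The 2 values of 374 occupy positions 1–2 → average rank (1+2)/2 = 1.5.
The 3 values of 387 occupy positions 3–5 → average rank 4.
The 2 values of 553 occupy positions 8–9 → average rank (8+9)/2 = 8.5.

1.5, 6, 7, 4, 8.5, 4, 1.5, 8.5, 4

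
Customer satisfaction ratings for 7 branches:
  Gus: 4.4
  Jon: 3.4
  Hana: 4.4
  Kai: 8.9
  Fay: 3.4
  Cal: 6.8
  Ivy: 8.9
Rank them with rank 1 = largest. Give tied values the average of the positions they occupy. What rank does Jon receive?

6.5

Sorted (descending): 8.9, 8.9, 6.8, 4.4, 4.4, 3.4, 3.4
The 2 values of 8.9 occupy positions 1–2 → average rank (1+2)/2 = 1.5.
The 2 values of 4.4 occupy positions 4–5 → average rank (4+5)/2 = 4.5.
The 2 values of 3.4 occupy positions 6–7 → average rank (6+7)/2 = 6.5.
Jon has value 3.4 → rank 6.5.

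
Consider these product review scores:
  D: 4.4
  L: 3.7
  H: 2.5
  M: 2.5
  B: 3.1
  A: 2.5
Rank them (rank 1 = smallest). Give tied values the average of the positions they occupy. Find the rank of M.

2

Sorted (ascending): 2.5, 2.5, 2.5, 3.1, 3.7, 4.4
The 3 values of 2.5 occupy positions 1–3 → average rank 2.
M has value 2.5 → rank 2.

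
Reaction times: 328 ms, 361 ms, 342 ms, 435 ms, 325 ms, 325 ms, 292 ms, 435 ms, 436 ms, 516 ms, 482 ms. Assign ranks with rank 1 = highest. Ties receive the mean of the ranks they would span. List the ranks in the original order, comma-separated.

8, 6, 7, 4.5, 9.5, 9.5, 11, 4.5, 3, 1, 2

Sorted (descending): 516, 482, 436, 435, 435, 361, 342, 328, 325, 325, 292
The 2 values of 435 occupy positions 4–5 → average rank (4+5)/2 = 4.5.
The 2 values of 325 occupy positions 9–10 → average rank (9+10)/2 = 9.5.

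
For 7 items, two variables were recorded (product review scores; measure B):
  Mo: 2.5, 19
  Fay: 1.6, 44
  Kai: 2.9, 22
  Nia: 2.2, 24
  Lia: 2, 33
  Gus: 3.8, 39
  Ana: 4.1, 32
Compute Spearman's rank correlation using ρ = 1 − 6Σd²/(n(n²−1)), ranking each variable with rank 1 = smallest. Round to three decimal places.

Ranks of variable 1: 4, 1, 5, 3, 2, 6, 7
Ranks of variable 2: 1, 7, 2, 3, 5, 6, 4
d = r₁ − r₂: 3, -6, 3, 0, -3, 0, 3
d²: 9, 36, 9, 0, 9, 0, 9; Σd² = 72
ρ = 1 − 6·72/(7·48) = 1 − 432/336 = -0.286

-0.286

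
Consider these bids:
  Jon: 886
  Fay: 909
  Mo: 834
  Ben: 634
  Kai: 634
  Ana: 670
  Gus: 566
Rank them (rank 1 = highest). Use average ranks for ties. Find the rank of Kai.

5.5

Sorted (descending): 909, 886, 834, 670, 634, 634, 566
The 2 values of 634 occupy positions 5–6 → average rank (5+6)/2 = 5.5.
Kai has value 634 → rank 5.5.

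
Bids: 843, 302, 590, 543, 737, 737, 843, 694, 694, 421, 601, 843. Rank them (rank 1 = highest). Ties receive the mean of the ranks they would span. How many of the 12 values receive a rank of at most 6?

Sorted (descending): 843, 843, 843, 737, 737, 694, 694, 601, 590, 543, 421, 302
The 3 values of 843 occupy positions 1–3 → average rank 2.
The 2 values of 737 occupy positions 4–5 → average rank (4+5)/2 = 4.5.
The 2 values of 694 occupy positions 6–7 → average rank (6+7)/2 = 6.5.
Ranks ≤ 6: {2, 2, 2, 4.5, 4.5} → 5 values.

5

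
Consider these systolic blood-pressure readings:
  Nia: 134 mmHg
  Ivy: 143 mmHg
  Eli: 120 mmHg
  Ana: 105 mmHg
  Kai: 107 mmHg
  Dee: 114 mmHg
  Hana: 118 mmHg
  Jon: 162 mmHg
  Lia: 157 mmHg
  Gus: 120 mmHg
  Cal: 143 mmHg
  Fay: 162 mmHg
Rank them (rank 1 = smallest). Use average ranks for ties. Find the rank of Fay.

Sorted (ascending): 105, 107, 114, 118, 120, 120, 134, 143, 143, 157, 162, 162
The 2 values of 120 occupy positions 5–6 → average rank (5+6)/2 = 5.5.
The 2 values of 143 occupy positions 8–9 → average rank (8+9)/2 = 8.5.
The 2 values of 162 occupy positions 11–12 → average rank (11+12)/2 = 11.5.
Fay has value 162 mmHg → rank 11.5.

11.5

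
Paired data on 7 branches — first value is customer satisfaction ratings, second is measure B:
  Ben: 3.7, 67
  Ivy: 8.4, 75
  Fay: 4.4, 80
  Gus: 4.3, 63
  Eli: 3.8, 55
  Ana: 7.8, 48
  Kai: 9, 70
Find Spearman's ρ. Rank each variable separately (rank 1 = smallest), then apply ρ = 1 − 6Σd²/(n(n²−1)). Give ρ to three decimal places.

0.321

Ranks of variable 1: 1, 6, 4, 3, 2, 5, 7
Ranks of variable 2: 4, 6, 7, 3, 2, 1, 5
d = r₁ − r₂: -3, 0, -3, 0, 0, 4, 2
d²: 9, 0, 9, 0, 0, 16, 4; Σd² = 38
ρ = 1 − 6·38/(7·48) = 1 − 228/336 = 0.321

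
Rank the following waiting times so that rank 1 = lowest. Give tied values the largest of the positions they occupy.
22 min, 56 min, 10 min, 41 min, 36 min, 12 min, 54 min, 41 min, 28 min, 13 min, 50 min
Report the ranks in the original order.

Sorted (ascending): 10, 12, 13, 22, 28, 36, 41, 41, 50, 54, 56
The 2 values of 41 occupy positions 7–8 → each gets rank 8.

4, 11, 1, 8, 6, 2, 10, 8, 5, 3, 9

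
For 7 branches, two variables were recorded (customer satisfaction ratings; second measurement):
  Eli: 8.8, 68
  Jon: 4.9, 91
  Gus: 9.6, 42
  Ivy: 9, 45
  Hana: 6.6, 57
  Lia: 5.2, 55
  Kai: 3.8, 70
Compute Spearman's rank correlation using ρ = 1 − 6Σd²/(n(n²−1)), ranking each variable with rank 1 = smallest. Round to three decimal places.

Ranks of variable 1: 5, 2, 7, 6, 4, 3, 1
Ranks of variable 2: 5, 7, 1, 2, 4, 3, 6
d = r₁ − r₂: 0, -5, 6, 4, 0, 0, -5
d²: 0, 25, 36, 16, 0, 0, 25; Σd² = 102
ρ = 1 − 6·102/(7·48) = 1 − 612/336 = -0.821

-0.821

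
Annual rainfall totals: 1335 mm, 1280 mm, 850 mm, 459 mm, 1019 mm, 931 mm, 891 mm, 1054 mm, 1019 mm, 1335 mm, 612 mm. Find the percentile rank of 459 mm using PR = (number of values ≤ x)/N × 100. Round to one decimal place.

N = 11.
Strictly below 459: 0. Equal to 459: 1.
PR = 1/11 × 100 = 9.1

9.1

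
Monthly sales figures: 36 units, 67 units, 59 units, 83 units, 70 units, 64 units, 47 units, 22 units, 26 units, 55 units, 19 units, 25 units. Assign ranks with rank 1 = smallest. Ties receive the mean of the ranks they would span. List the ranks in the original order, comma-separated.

Sorted (ascending): 19, 22, 25, 26, 36, 47, 55, 59, 64, 67, 70, 83
No ties — each value takes its position as its rank.

5, 10, 8, 12, 11, 9, 6, 2, 4, 7, 1, 3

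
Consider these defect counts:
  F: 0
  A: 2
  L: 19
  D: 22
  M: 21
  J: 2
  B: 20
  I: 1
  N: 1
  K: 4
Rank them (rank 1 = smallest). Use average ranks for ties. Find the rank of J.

4.5

Sorted (ascending): 0, 1, 1, 2, 2, 4, 19, 20, 21, 22
The 2 values of 1 occupy positions 2–3 → average rank (2+3)/2 = 2.5.
The 2 values of 2 occupy positions 4–5 → average rank (4+5)/2 = 4.5.
J has value 2 → rank 4.5.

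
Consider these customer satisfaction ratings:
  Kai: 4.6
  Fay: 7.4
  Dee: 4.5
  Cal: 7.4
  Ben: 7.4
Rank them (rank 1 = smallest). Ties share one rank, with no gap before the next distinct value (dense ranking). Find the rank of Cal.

Sorted (ascending): 4.5, 4.6, 7.4, 7.4, 7.4
The 3 values of 7.4 share dense rank 3.
Remaining distinct values take the next consecutive integers.
Cal has value 7.4 → rank 3.

3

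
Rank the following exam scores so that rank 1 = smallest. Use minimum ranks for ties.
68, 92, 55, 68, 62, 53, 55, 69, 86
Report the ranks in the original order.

Sorted (ascending): 53, 55, 55, 62, 68, 68, 69, 86, 92
The 2 values of 55 occupy positions 2–3 → each gets rank 2.
The 2 values of 68 occupy positions 5–6 → each gets rank 5.

5, 9, 2, 5, 4, 1, 2, 7, 8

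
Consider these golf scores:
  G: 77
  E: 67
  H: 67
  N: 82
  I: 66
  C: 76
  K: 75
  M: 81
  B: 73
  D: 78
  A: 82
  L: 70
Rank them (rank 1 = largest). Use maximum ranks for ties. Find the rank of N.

Sorted (descending): 82, 82, 81, 78, 77, 76, 75, 73, 70, 67, 67, 66
The 2 values of 82 occupy positions 1–2 → each gets rank 2.
The 2 values of 67 occupy positions 10–11 → each gets rank 11.
N has value 82 → rank 2.

2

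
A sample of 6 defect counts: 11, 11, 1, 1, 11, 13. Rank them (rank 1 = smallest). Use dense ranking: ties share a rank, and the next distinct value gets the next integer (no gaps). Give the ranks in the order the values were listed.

Sorted (ascending): 1, 1, 11, 11, 11, 13
The 2 values of 1 share dense rank 1.
The 3 values of 11 share dense rank 2.
Remaining distinct values take the next consecutive integers.

2, 2, 1, 1, 2, 3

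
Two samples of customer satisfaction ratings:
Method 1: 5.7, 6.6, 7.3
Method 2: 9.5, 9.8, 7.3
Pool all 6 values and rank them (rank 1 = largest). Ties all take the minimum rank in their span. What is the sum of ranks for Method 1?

Sorted (descending): 9.8, 9.5, 7.3, 7.3, 6.6, 5.7
The 2 values of 7.3 occupy positions 3–4 → each gets rank 3.
Method 1 values → pooled ranks: 5.7→6, 6.6→5, 7.3→3
Rank sum = 6 + 5 + 3 = 14

14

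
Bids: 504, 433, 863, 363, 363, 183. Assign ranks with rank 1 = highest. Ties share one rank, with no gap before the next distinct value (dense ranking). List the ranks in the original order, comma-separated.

2, 3, 1, 4, 4, 5

Sorted (descending): 863, 504, 433, 363, 363, 183
The 2 values of 363 share dense rank 4.
Remaining distinct values take the next consecutive integers.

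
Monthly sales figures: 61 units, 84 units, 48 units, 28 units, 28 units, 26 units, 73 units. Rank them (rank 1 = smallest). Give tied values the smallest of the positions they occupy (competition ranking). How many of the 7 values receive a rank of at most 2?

Sorted (ascending): 26, 28, 28, 48, 61, 73, 84
The 2 values of 28 occupy positions 2–3 → each gets rank 2.
Ranks ≤ 2: {1, 2, 2} → 3 values.

3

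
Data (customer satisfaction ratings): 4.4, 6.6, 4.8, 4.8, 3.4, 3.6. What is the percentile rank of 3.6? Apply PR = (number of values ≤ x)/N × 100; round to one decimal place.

N = 6.
Strictly below 3.6: 1. Equal to 3.6: 1.
PR = 2/6 × 100 = 33.3

33.3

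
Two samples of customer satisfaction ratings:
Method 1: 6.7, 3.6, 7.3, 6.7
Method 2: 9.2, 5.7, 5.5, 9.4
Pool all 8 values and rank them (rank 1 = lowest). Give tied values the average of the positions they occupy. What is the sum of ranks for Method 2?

Sorted (ascending): 3.6, 5.5, 5.7, 6.7, 6.7, 7.3, 9.2, 9.4
The 2 values of 6.7 occupy positions 4–5 → average rank (4+5)/2 = 4.5.
Method 2 values → pooled ranks: 9.2→7, 5.7→3, 5.5→2, 9.4→8
Rank sum = 7 + 3 + 2 + 8 = 20

20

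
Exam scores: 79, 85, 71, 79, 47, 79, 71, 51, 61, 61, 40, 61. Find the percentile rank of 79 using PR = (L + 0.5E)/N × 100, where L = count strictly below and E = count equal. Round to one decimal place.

N = 12.
Strictly below 79: 8. Equal to 79: 3.
PR = (8 + 0.5·3)/12 × 100 = 79.2

79.2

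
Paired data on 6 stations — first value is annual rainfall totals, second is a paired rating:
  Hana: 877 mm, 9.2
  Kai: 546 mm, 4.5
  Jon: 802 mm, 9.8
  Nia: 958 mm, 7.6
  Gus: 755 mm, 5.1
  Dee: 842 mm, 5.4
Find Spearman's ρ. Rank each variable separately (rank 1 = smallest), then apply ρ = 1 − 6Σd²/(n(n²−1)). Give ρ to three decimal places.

Ranks of variable 1: 5, 1, 3, 6, 2, 4
Ranks of variable 2: 5, 1, 6, 4, 2, 3
d = r₁ − r₂: 0, 0, -3, 2, 0, 1
d²: 0, 0, 9, 4, 0, 1; Σd² = 14
ρ = 1 − 6·14/(6·35) = 1 − 84/210 = 0.600

0.600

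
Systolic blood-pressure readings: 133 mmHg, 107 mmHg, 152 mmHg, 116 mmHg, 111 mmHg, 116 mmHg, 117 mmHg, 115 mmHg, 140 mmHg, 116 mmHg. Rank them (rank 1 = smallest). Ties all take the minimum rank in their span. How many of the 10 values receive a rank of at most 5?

Sorted (ascending): 107, 111, 115, 116, 116, 116, 117, 133, 140, 152
The 3 values of 116 occupy positions 4–6 → each gets rank 4.
Ranks ≤ 5: {1, 2, 3, 4, 4, 4} → 6 values.

6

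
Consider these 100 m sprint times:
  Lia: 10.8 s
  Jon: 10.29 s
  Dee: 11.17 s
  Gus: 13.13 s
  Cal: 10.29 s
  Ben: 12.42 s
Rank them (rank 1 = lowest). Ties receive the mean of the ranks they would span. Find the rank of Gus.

Sorted (ascending): 10.29, 10.29, 10.8, 11.17, 12.42, 13.13
The 2 values of 10.29 occupy positions 1–2 → average rank (1+2)/2 = 1.5.
Gus has value 13.13 s → rank 6.

6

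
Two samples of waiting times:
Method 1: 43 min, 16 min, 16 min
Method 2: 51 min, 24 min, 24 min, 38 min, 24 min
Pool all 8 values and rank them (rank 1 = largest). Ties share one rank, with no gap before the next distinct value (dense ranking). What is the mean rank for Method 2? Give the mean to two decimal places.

Sorted (descending): 51, 43, 38, 24, 24, 24, 16, 16
The 3 values of 24 share dense rank 4.
The 2 values of 16 share dense rank 5.
Remaining distinct values take the next consecutive integers.
Method 2 values → pooled ranks: 51→1, 24→4, 24→4, 38→3, 24→4
Mean rank = (1 + 4 + 4 + 3 + 4) / 5 = 3.20

3.20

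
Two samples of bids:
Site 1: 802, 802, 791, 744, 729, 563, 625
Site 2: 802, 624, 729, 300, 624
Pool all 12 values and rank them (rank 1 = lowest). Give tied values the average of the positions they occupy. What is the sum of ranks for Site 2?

Sorted (ascending): 300, 563, 624, 624, 625, 729, 729, 744, 791, 802, 802, 802
The 2 values of 624 occupy positions 3–4 → average rank (3+4)/2 = 3.5.
The 2 values of 729 occupy positions 6–7 → average rank (6+7)/2 = 6.5.
The 3 values of 802 occupy positions 10–12 → average rank 11.
Site 2 values → pooled ranks: 802→11, 624→3.5, 729→6.5, 300→1, 624→3.5
Rank sum = 11 + 3.5 + 6.5 + 1 + 3.5 = 25.5

25.5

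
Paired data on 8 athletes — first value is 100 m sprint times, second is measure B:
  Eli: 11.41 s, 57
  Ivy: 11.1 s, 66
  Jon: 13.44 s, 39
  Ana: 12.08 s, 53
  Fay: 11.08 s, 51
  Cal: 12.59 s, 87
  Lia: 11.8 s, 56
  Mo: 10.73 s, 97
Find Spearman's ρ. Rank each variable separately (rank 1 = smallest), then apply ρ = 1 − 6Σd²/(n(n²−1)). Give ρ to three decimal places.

-0.405

Ranks of variable 1: 4, 3, 8, 6, 2, 7, 5, 1
Ranks of variable 2: 5, 6, 1, 3, 2, 7, 4, 8
d = r₁ − r₂: -1, -3, 7, 3, 0, 0, 1, -7
d²: 1, 9, 49, 9, 0, 0, 1, 49; Σd² = 118
ρ = 1 − 6·118/(8·63) = 1 − 708/504 = -0.405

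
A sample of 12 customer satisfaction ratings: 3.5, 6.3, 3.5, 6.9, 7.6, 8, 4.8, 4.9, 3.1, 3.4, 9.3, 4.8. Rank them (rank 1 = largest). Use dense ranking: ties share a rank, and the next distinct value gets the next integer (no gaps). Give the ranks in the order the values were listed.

8, 5, 8, 4, 3, 2, 7, 6, 10, 9, 1, 7

Sorted (descending): 9.3, 8, 7.6, 6.9, 6.3, 4.9, 4.8, 4.8, 3.5, 3.5, 3.4, 3.1
The 2 values of 4.8 share dense rank 7.
The 2 values of 3.5 share dense rank 8.
Remaining distinct values take the next consecutive integers.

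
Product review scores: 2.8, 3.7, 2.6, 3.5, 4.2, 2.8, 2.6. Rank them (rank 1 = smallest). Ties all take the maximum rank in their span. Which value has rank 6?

Sorted (ascending): 2.6, 2.6, 2.8, 2.8, 3.5, 3.7, 4.2
The 2 values of 2.6 occupy positions 1–2 → each gets rank 2.
The 2 values of 2.8 occupy positions 3–4 → each gets rank 4.
Rank 6 → value 3.7.

3.7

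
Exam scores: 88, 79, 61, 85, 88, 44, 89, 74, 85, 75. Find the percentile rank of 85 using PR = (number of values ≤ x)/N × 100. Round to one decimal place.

70.0

N = 10.
Strictly below 85: 5. Equal to 85: 2.
PR = 7/10 × 100 = 70.0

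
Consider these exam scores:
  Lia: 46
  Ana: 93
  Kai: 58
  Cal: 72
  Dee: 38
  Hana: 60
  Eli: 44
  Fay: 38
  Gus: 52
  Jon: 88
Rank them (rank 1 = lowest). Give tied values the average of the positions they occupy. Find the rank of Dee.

Sorted (ascending): 38, 38, 44, 46, 52, 58, 60, 72, 88, 93
The 2 values of 38 occupy positions 1–2 → average rank (1+2)/2 = 1.5.
Dee has value 38 → rank 1.5.

1.5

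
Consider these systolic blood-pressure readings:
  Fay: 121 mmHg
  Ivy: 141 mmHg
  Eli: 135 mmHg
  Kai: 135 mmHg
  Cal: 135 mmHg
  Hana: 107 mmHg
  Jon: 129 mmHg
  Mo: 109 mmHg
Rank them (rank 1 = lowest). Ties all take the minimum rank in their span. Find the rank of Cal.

Sorted (ascending): 107, 109, 121, 129, 135, 135, 135, 141
The 3 values of 135 occupy positions 5–7 → each gets rank 5.
Cal has value 135 mmHg → rank 5.

5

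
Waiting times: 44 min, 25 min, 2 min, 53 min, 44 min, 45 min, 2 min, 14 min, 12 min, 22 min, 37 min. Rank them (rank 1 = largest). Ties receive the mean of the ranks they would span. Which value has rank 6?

25

Sorted (descending): 53, 45, 44, 44, 37, 25, 22, 14, 12, 2, 2
The 2 values of 44 occupy positions 3–4 → average rank (3+4)/2 = 3.5.
The 2 values of 2 occupy positions 10–11 → average rank (10+11)/2 = 10.5.
Rank 6 → value 25.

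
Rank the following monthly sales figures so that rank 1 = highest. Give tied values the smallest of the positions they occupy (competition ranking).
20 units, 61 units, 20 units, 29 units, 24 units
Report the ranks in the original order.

4, 1, 4, 2, 3

Sorted (descending): 61, 29, 24, 20, 20
The 2 values of 20 occupy positions 4–5 → each gets rank 4.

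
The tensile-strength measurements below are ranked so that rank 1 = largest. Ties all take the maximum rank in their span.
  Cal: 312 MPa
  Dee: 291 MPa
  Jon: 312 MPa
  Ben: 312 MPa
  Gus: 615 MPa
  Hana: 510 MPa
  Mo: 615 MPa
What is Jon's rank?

6

Sorted (descending): 615, 615, 510, 312, 312, 312, 291
The 2 values of 615 occupy positions 1–2 → each gets rank 2.
The 3 values of 312 occupy positions 4–6 → each gets rank 6.
Jon has value 312 MPa → rank 6.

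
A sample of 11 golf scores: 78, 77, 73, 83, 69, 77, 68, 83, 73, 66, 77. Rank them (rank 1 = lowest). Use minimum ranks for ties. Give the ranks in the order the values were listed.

9, 6, 4, 10, 3, 6, 2, 10, 4, 1, 6

Sorted (ascending): 66, 68, 69, 73, 73, 77, 77, 77, 78, 83, 83
The 2 values of 73 occupy positions 4–5 → each gets rank 4.
The 3 values of 77 occupy positions 6–8 → each gets rank 6.
The 2 values of 83 occupy positions 10–11 → each gets rank 10.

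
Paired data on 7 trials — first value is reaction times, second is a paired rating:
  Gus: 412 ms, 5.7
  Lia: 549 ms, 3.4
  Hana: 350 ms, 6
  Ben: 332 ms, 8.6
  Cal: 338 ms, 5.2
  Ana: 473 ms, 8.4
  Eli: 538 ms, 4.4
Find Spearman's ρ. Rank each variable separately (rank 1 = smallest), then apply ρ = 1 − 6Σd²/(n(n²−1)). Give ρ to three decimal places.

-0.679

Ranks of variable 1: 4, 7, 3, 1, 2, 5, 6
Ranks of variable 2: 4, 1, 5, 7, 3, 6, 2
d = r₁ − r₂: 0, 6, -2, -6, -1, -1, 4
d²: 0, 36, 4, 36, 1, 1, 16; Σd² = 94
ρ = 1 − 6·94/(7·48) = 1 − 564/336 = -0.679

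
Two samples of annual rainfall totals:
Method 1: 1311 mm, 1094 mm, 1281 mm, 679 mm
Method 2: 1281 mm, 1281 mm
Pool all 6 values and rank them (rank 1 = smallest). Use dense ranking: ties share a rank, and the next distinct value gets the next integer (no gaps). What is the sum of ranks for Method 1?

Sorted (ascending): 679, 1094, 1281, 1281, 1281, 1311
The 3 values of 1281 share dense rank 3.
Remaining distinct values take the next consecutive integers.
Method 1 values → pooled ranks: 1311→4, 1094→2, 1281→3, 679→1
Rank sum = 4 + 2 + 3 + 1 = 10

10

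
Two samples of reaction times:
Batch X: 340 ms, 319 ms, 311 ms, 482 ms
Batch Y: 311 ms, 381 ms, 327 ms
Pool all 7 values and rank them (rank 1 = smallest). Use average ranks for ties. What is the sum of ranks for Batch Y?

11.5

Sorted (ascending): 311, 311, 319, 327, 340, 381, 482
The 2 values of 311 occupy positions 1–2 → average rank (1+2)/2 = 1.5.
Batch Y values → pooled ranks: 311→1.5, 381→6, 327→4
Rank sum = 1.5 + 6 + 4 = 11.5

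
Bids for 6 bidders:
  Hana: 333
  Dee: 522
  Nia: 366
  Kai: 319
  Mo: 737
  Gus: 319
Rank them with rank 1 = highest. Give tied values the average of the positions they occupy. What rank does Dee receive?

Sorted (descending): 737, 522, 366, 333, 319, 319
The 2 values of 319 occupy positions 5–6 → average rank (5+6)/2 = 5.5.
Dee has value 522 → rank 2.

2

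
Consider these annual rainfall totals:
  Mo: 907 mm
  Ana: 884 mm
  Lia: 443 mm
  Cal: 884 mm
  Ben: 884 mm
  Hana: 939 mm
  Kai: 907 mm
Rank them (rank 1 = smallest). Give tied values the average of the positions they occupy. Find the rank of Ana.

3

Sorted (ascending): 443, 884, 884, 884, 907, 907, 939
The 3 values of 884 occupy positions 2–4 → average rank 3.
The 2 values of 907 occupy positions 5–6 → average rank (5+6)/2 = 5.5.
Ana has value 884 mm → rank 3.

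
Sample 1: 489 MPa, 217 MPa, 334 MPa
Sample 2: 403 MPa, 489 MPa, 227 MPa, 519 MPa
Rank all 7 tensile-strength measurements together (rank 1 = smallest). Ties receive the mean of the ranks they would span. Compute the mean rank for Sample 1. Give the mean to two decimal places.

3.17

Sorted (ascending): 217, 227, 334, 403, 489, 489, 519
The 2 values of 489 occupy positions 5–6 → average rank (5+6)/2 = 5.5.
Sample 1 values → pooled ranks: 489→5.5, 217→1, 334→3
Mean rank = (5.5 + 1 + 3) / 3 = 3.17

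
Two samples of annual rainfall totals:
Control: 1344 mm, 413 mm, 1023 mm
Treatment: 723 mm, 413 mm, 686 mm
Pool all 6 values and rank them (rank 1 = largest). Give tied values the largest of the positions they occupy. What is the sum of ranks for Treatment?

Sorted (descending): 1344, 1023, 723, 686, 413, 413
The 2 values of 413 occupy positions 5–6 → each gets rank 6.
Treatment values → pooled ranks: 723→3, 413→6, 686→4
Rank sum = 3 + 6 + 4 = 13

13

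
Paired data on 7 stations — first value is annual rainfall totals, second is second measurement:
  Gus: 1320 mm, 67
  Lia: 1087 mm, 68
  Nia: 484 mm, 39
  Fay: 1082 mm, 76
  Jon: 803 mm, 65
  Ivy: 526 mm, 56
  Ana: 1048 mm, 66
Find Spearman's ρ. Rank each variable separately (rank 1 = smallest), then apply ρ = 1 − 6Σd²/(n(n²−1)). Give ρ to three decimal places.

Ranks of variable 1: 7, 6, 1, 5, 3, 2, 4
Ranks of variable 2: 5, 6, 1, 7, 3, 2, 4
d = r₁ − r₂: 2, 0, 0, -2, 0, 0, 0
d²: 4, 0, 0, 4, 0, 0, 0; Σd² = 8
ρ = 1 − 6·8/(7·48) = 1 − 48/336 = 0.857

0.857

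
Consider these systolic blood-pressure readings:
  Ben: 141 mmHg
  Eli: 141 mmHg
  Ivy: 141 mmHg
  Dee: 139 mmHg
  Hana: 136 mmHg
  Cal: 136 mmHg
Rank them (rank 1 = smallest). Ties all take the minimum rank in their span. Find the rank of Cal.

Sorted (ascending): 136, 136, 139, 141, 141, 141
The 2 values of 136 occupy positions 1–2 → each gets rank 1.
The 3 values of 141 occupy positions 4–6 → each gets rank 4.
Cal has value 136 mmHg → rank 1.

1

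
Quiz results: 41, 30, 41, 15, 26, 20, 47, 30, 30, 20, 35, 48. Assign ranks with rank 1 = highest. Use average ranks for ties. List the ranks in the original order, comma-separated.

Sorted (descending): 48, 47, 41, 41, 35, 30, 30, 30, 26, 20, 20, 15
The 2 values of 41 occupy positions 3–4 → average rank (3+4)/2 = 3.5.
The 3 values of 30 occupy positions 6–8 → average rank 7.
The 2 values of 20 occupy positions 10–11 → average rank (10+11)/2 = 10.5.

3.5, 7, 3.5, 12, 9, 10.5, 2, 7, 7, 10.5, 5, 1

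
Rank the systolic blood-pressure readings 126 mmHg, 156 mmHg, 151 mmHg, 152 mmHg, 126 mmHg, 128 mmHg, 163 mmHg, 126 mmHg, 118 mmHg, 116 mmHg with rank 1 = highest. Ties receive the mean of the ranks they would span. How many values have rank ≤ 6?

5

Sorted (descending): 163, 156, 152, 151, 128, 126, 126, 126, 118, 116
The 3 values of 126 occupy positions 6–8 → average rank 7.
Ranks ≤ 6: {1, 2, 3, 4, 5} → 5 values.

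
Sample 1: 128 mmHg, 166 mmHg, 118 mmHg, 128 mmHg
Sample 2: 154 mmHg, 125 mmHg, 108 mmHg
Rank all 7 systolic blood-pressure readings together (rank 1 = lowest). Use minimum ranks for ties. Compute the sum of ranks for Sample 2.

Sorted (ascending): 108, 118, 125, 128, 128, 154, 166
The 2 values of 128 occupy positions 4–5 → each gets rank 4.
Sample 2 values → pooled ranks: 154→6, 125→3, 108→1
Rank sum = 6 + 3 + 1 = 10

10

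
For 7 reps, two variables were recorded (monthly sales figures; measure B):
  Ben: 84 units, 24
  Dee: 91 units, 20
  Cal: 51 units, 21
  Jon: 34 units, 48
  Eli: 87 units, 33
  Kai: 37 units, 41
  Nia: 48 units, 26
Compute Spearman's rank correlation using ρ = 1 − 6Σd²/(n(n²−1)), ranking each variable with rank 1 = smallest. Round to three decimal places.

Ranks of variable 1: 5, 7, 4, 1, 6, 2, 3
Ranks of variable 2: 3, 1, 2, 7, 5, 6, 4
d = r₁ − r₂: 2, 6, 2, -6, 1, -4, -1
d²: 4, 36, 4, 36, 1, 16, 1; Σd² = 98
ρ = 1 − 6·98/(7·48) = 1 − 588/336 = -0.750

-0.750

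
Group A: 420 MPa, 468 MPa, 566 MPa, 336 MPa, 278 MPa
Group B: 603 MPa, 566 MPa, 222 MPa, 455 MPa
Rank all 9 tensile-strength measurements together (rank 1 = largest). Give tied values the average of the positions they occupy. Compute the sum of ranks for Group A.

27.5

Sorted (descending): 603, 566, 566, 468, 455, 420, 336, 278, 222
The 2 values of 566 occupy positions 2–3 → average rank (2+3)/2 = 2.5.
Group A values → pooled ranks: 420→6, 468→4, 566→2.5, 336→7, 278→8
Rank sum = 6 + 4 + 2.5 + 7 + 8 = 27.5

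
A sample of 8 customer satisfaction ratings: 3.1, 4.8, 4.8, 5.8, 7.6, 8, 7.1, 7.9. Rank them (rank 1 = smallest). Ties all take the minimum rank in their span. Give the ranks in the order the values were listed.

1, 2, 2, 4, 6, 8, 5, 7

Sorted (ascending): 3.1, 4.8, 4.8, 5.8, 7.1, 7.6, 7.9, 8
The 2 values of 4.8 occupy positions 2–3 → each gets rank 2.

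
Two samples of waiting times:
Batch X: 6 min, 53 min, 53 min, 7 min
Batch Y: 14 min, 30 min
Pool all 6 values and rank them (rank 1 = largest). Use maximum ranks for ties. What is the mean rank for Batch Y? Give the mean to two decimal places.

Sorted (descending): 53, 53, 30, 14, 7, 6
The 2 values of 53 occupy positions 1–2 → each gets rank 2.
Batch Y values → pooled ranks: 14→4, 30→3
Mean rank = (4 + 3) / 2 = 3.50

3.50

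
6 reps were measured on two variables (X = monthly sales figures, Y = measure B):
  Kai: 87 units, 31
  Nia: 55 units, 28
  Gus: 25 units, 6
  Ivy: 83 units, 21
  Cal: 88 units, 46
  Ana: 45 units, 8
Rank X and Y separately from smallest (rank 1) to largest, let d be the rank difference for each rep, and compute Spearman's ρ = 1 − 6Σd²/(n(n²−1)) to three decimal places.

Ranks of variable 1: 5, 3, 1, 4, 6, 2
Ranks of variable 2: 5, 4, 1, 3, 6, 2
d = r₁ − r₂: 0, -1, 0, 1, 0, 0
d²: 0, 1, 0, 1, 0, 0; Σd² = 2
ρ = 1 − 6·2/(6·35) = 1 − 12/210 = 0.943

0.943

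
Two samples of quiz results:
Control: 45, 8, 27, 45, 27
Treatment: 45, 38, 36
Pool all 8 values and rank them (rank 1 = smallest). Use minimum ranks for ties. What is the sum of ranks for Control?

17

Sorted (ascending): 8, 27, 27, 36, 38, 45, 45, 45
The 2 values of 27 occupy positions 2–3 → each gets rank 2.
The 3 values of 45 occupy positions 6–8 → each gets rank 6.
Control values → pooled ranks: 45→6, 8→1, 27→2, 45→6, 27→2
Rank sum = 6 + 1 + 2 + 6 + 2 = 17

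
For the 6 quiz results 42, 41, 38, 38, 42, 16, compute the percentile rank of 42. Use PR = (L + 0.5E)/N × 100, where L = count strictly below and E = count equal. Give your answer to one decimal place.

N = 6.
Strictly below 42: 4. Equal to 42: 2.
PR = (4 + 0.5·2)/6 × 100 = 83.3

83.3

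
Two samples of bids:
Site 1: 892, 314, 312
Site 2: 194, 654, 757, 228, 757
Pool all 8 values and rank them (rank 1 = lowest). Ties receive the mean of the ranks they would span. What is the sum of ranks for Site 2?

Sorted (ascending): 194, 228, 312, 314, 654, 757, 757, 892
The 2 values of 757 occupy positions 6–7 → average rank (6+7)/2 = 6.5.
Site 2 values → pooled ranks: 194→1, 654→5, 757→6.5, 228→2, 757→6.5
Rank sum = 1 + 5 + 6.5 + 2 + 6.5 = 21

21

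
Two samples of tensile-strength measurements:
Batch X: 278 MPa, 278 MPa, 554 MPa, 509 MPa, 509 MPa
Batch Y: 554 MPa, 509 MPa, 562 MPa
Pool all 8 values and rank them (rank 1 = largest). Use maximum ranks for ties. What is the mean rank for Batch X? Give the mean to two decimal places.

Sorted (descending): 562, 554, 554, 509, 509, 509, 278, 278
The 2 values of 554 occupy positions 2–3 → each gets rank 3.
The 3 values of 509 occupy positions 4–6 → each gets rank 6.
The 2 values of 278 occupy positions 7–8 → each gets rank 8.
Batch X values → pooled ranks: 278→8, 278→8, 554→3, 509→6, 509→6
Mean rank = (8 + 8 + 3 + 6 + 6) / 5 = 6.20

6.20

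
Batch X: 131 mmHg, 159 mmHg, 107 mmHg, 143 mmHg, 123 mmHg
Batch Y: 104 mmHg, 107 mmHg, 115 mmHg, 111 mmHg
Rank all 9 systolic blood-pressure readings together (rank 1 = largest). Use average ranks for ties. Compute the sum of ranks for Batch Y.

27.5

Sorted (descending): 159, 143, 131, 123, 115, 111, 107, 107, 104
The 2 values of 107 occupy positions 7–8 → average rank (7+8)/2 = 7.5.
Batch Y values → pooled ranks: 104→9, 107→7.5, 115→5, 111→6
Rank sum = 9 + 7.5 + 5 + 6 = 27.5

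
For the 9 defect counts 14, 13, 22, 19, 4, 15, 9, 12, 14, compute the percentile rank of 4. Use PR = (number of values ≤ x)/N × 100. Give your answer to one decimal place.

11.1

N = 9.
Strictly below 4: 0. Equal to 4: 1.
PR = 1/9 × 100 = 11.1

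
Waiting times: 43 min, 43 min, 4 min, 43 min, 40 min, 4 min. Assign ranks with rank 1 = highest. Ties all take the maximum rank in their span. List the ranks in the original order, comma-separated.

3, 3, 6, 3, 4, 6

Sorted (descending): 43, 43, 43, 40, 4, 4
The 3 values of 43 occupy positions 1–3 → each gets rank 3.
The 2 values of 4 occupy positions 5–6 → each gets rank 6.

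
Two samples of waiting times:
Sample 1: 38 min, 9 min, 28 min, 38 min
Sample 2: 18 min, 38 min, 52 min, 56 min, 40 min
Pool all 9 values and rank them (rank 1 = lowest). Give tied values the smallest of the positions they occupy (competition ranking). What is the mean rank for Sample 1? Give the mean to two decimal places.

3.00

Sorted (ascending): 9, 18, 28, 38, 38, 38, 40, 52, 56
The 3 values of 38 occupy positions 4–6 → each gets rank 4.
Sample 1 values → pooled ranks: 38→4, 9→1, 28→3, 38→4
Mean rank = (4 + 1 + 3 + 4) / 4 = 3.00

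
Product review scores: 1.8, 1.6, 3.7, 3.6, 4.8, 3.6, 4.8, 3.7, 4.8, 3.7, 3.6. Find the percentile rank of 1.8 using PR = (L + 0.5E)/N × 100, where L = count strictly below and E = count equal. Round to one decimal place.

N = 11.
Strictly below 1.8: 1. Equal to 1.8: 1.
PR = (1 + 0.5·1)/11 × 100 = 13.6

13.6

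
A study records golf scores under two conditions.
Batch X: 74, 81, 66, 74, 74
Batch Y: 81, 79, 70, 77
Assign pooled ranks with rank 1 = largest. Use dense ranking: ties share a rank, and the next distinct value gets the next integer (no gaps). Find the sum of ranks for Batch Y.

Sorted (descending): 81, 81, 79, 77, 74, 74, 74, 70, 66
The 2 values of 81 share dense rank 1.
The 3 values of 74 share dense rank 4.
Remaining distinct values take the next consecutive integers.
Batch Y values → pooled ranks: 81→1, 79→2, 70→5, 77→3
Rank sum = 1 + 2 + 5 + 3 = 11

11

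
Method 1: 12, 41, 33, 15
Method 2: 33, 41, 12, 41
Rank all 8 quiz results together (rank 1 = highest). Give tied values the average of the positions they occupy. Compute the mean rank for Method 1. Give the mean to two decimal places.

Sorted (descending): 41, 41, 41, 33, 33, 15, 12, 12
The 3 values of 41 occupy positions 1–3 → average rank 2.
The 2 values of 33 occupy positions 4–5 → average rank (4+5)/2 = 4.5.
The 2 values of 12 occupy positions 7–8 → average rank (7+8)/2 = 7.5.
Method 1 values → pooled ranks: 12→7.5, 41→2, 33→4.5, 15→6
Mean rank = (7.5 + 2 + 4.5 + 6) / 4 = 5.00

5.00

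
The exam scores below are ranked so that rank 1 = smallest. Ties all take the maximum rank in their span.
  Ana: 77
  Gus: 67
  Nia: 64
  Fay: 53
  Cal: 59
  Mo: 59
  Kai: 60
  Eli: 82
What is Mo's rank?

Sorted (ascending): 53, 59, 59, 60, 64, 67, 77, 82
The 2 values of 59 occupy positions 2–3 → each gets rank 3.
Mo has value 59 → rank 3.

3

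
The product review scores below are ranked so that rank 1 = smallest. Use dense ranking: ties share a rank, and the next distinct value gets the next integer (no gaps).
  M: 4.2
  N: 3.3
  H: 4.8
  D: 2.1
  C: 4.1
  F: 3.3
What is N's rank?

Sorted (ascending): 2.1, 3.3, 3.3, 4.1, 4.2, 4.8
The 2 values of 3.3 share dense rank 2.
Remaining distinct values take the next consecutive integers.
N has value 3.3 → rank 2.

2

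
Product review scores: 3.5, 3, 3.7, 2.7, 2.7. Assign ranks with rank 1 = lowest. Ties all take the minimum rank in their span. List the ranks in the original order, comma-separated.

Sorted (ascending): 2.7, 2.7, 3, 3.5, 3.7
The 2 values of 2.7 occupy positions 1–2 → each gets rank 1.

4, 3, 5, 1, 1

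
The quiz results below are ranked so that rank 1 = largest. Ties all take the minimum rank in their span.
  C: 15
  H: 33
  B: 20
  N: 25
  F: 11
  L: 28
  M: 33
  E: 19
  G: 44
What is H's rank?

2

Sorted (descending): 44, 33, 33, 28, 25, 20, 19, 15, 11
The 2 values of 33 occupy positions 2–3 → each gets rank 2.
H has value 33 → rank 2.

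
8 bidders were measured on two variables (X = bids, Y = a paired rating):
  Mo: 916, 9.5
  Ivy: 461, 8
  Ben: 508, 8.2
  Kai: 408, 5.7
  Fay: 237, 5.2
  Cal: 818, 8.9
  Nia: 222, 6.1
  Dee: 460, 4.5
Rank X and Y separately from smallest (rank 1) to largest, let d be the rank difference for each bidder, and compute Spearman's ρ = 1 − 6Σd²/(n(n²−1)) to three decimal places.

Ranks of variable 1: 8, 5, 6, 3, 2, 7, 1, 4
Ranks of variable 2: 8, 5, 6, 3, 2, 7, 4, 1
d = r₁ − r₂: 0, 0, 0, 0, 0, 0, -3, 3
d²: 0, 0, 0, 0, 0, 0, 9, 9; Σd² = 18
ρ = 1 − 6·18/(8·63) = 1 − 108/504 = 0.786

0.786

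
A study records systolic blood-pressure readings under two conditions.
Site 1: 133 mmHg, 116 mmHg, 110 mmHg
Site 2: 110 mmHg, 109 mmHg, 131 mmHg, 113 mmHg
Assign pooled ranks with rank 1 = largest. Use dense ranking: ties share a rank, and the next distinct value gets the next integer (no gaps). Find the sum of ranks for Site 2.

Sorted (descending): 133, 131, 116, 113, 110, 110, 109
The 2 values of 110 share dense rank 5.
Remaining distinct values take the next consecutive integers.
Site 2 values → pooled ranks: 110→5, 109→6, 131→2, 113→4
Rank sum = 5 + 6 + 2 + 4 = 17

17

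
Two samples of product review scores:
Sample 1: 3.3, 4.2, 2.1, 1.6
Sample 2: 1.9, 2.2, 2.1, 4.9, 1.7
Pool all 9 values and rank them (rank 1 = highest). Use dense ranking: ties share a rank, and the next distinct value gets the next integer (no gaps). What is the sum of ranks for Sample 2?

Sorted (descending): 4.9, 4.2, 3.3, 2.2, 2.1, 2.1, 1.9, 1.7, 1.6
The 2 values of 2.1 share dense rank 5.
Remaining distinct values take the next consecutive integers.
Sample 2 values → pooled ranks: 1.9→6, 2.2→4, 2.1→5, 4.9→1, 1.7→7
Rank sum = 6 + 4 + 5 + 1 + 7 = 23

23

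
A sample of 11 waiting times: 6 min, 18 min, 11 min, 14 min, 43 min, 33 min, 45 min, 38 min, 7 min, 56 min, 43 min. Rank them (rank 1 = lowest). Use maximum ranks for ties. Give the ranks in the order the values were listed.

1, 5, 3, 4, 9, 6, 10, 7, 2, 11, 9

Sorted (ascending): 6, 7, 11, 14, 18, 33, 38, 43, 43, 45, 56
The 2 values of 43 occupy positions 8–9 → each gets rank 9.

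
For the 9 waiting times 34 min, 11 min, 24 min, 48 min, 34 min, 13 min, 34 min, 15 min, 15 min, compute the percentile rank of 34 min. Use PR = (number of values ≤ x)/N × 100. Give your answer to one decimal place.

N = 9.
Strictly below 34: 5. Equal to 34: 3.
PR = 8/9 × 100 = 88.9

88.9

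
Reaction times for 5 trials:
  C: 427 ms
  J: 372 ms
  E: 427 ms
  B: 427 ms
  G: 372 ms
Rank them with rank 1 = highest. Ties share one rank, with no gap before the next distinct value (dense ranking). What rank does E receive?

Sorted (descending): 427, 427, 427, 372, 372
The 3 values of 427 share dense rank 1.
The 2 values of 372 share dense rank 2.
E has value 427 ms → rank 1.

1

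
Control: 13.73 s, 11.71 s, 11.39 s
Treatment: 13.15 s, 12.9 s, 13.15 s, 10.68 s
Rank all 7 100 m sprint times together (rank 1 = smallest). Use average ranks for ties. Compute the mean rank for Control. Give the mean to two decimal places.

Sorted (ascending): 10.68, 11.39, 11.71, 12.9, 13.15, 13.15, 13.73
The 2 values of 13.15 occupy positions 5–6 → average rank (5+6)/2 = 5.5.
Control values → pooled ranks: 13.73→7, 11.71→3, 11.39→2
Mean rank = (7 + 3 + 2) / 3 = 4.00

4.00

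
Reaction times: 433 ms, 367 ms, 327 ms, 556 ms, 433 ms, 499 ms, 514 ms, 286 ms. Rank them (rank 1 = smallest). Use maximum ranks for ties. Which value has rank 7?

514

Sorted (ascending): 286, 327, 367, 433, 433, 499, 514, 556
The 2 values of 433 occupy positions 4–5 → each gets rank 5.
Rank 7 → value 514.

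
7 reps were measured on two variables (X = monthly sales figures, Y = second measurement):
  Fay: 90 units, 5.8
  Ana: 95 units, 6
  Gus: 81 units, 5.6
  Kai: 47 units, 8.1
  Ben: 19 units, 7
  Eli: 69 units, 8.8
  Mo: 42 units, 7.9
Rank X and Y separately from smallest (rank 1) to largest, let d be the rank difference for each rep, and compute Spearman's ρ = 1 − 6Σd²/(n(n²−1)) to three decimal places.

Ranks of variable 1: 6, 7, 5, 3, 1, 4, 2
Ranks of variable 2: 2, 3, 1, 6, 4, 7, 5
d = r₁ − r₂: 4, 4, 4, -3, -3, -3, -3
d²: 16, 16, 16, 9, 9, 9, 9; Σd² = 84
ρ = 1 − 6·84/(7·48) = 1 − 504/336 = -0.500

-0.500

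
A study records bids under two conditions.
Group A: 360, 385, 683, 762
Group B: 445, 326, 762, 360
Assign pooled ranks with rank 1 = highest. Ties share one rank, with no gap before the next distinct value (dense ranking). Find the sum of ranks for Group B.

Sorted (descending): 762, 762, 683, 445, 385, 360, 360, 326
The 2 values of 762 share dense rank 1.
The 2 values of 360 share dense rank 5.
Remaining distinct values take the next consecutive integers.
Group B values → pooled ranks: 445→3, 326→6, 762→1, 360→5
Rank sum = 3 + 6 + 1 + 5 = 15

15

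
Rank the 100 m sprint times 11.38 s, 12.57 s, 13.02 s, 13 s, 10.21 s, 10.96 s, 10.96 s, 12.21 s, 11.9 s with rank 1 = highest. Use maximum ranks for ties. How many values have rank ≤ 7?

6

Sorted (descending): 13.02, 13, 12.57, 12.21, 11.9, 11.38, 10.96, 10.96, 10.21
The 2 values of 10.96 occupy positions 7–8 → each gets rank 8.
Ranks ≤ 7: {1, 2, 3, 4, 5, 6} → 6 values.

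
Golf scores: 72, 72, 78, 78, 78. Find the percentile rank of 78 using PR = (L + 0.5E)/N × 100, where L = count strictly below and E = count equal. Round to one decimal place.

70.0

N = 5.
Strictly below 78: 2. Equal to 78: 3.
PR = (2 + 0.5·3)/5 × 100 = 70.0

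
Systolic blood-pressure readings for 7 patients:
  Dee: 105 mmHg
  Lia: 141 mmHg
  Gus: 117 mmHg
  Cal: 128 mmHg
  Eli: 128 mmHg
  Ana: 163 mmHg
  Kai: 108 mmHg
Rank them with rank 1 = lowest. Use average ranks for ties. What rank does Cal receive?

Sorted (ascending): 105, 108, 117, 128, 128, 141, 163
The 2 values of 128 occupy positions 4–5 → average rank (4+5)/2 = 4.5.
Cal has value 128 mmHg → rank 4.5.

4.5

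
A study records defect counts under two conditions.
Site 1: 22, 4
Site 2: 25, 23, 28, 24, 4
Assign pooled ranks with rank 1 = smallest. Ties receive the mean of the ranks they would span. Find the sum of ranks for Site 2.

Sorted (ascending): 4, 4, 22, 23, 24, 25, 28
The 2 values of 4 occupy positions 1–2 → average rank (1+2)/2 = 1.5.
Site 2 values → pooled ranks: 25→6, 23→4, 28→7, 24→5, 4→1.5
Rank sum = 6 + 4 + 7 + 5 + 1.5 = 23.5

23.5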